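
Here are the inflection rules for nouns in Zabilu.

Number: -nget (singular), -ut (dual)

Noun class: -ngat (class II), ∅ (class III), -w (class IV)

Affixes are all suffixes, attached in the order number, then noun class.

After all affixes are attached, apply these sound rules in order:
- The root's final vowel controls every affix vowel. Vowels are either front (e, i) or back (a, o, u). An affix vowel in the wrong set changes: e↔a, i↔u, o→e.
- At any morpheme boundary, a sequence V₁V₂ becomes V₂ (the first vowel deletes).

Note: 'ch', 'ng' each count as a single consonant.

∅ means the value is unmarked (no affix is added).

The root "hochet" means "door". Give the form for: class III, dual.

Attach number dual -ut → hochetut.
noun class = class III: zero marking, form stays hochetut.
Apply vowel harmony: hochetut → hochetit.
Vowel deletion: no change.

hochetit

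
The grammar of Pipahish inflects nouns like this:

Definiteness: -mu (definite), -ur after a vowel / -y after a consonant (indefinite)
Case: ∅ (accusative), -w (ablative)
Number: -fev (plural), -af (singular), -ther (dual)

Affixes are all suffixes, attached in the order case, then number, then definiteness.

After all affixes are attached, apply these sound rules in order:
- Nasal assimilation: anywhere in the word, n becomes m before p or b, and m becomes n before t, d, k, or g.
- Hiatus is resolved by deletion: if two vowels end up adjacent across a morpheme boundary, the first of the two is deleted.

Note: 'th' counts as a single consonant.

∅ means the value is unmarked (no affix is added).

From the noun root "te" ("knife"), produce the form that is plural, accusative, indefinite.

case = accusative: zero marking, form stays te.
Attach number plural -fev → tefev.
Attach definiteness indefinite -y (after consonant 'v') → tefevy.
Nasal assimilation: no change.
Vowel deletion: no change.

tefevy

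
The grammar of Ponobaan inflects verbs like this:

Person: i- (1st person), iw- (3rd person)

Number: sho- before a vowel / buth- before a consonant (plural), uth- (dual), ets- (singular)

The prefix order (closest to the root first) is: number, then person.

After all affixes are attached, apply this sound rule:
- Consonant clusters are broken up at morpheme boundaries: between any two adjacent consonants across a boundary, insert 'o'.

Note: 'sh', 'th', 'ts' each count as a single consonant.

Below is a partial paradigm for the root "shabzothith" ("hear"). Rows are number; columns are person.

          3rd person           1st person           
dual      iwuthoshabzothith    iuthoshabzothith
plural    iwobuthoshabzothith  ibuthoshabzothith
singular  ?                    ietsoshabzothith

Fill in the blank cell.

Attach number singular ets- → etsshabzothith.
Attach person 3rd person iw- → iwetsshabzothith.
Apply epenthesis: iwetsshabzothith → iwetsoshabzothith.

iwetsoshabzothith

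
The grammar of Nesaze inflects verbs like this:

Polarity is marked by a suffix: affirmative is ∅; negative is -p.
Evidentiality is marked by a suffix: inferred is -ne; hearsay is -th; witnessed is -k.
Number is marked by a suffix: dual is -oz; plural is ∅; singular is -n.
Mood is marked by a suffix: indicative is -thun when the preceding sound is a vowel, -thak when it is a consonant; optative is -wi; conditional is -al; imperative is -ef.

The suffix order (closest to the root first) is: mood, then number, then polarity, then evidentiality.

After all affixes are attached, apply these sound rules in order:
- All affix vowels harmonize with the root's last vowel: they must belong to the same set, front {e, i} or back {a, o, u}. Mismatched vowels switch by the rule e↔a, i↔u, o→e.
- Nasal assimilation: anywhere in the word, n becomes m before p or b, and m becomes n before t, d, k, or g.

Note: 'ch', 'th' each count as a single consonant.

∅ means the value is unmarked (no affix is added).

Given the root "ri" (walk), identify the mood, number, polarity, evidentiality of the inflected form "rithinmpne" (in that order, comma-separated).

indicative, singular, negative, inferred

Segment: ri-thun-n-p-ne.
mood: -thun/thak → indicative.
number: -n → singular.
polarity: -p → negative.
evidentiality: -ne → inferred.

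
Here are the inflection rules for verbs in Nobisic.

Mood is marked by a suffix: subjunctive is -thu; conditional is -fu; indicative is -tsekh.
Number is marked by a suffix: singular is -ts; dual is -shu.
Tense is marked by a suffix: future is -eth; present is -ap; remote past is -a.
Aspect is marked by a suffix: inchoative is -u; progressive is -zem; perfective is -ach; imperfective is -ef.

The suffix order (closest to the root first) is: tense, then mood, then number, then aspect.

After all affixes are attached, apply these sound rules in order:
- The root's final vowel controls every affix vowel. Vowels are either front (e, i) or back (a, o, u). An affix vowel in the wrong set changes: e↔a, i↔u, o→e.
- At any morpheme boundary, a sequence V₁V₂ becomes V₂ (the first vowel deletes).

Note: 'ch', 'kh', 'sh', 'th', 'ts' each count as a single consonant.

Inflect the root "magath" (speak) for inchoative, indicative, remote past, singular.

magathatsakhtsu

Attach tense remote past -a → magatha.
Attach mood indicative -tsekh → magathatsekh.
Attach number singular -ts → magathatsekhts.
Attach aspect inchoative -u → magathatsekhtsu.
Apply vowel harmony: magathatsekhtsu → magathatsakhtsu.
Vowel deletion: no change.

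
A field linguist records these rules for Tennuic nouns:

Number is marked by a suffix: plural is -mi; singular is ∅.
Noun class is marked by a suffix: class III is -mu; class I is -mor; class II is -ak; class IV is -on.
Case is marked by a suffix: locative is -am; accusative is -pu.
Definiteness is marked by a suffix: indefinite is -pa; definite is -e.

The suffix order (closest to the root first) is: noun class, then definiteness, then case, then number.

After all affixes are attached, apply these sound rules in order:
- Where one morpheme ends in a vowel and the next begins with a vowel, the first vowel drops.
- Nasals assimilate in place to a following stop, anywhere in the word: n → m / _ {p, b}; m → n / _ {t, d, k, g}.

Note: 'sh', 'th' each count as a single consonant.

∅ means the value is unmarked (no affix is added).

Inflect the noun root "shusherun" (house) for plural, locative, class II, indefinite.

Attach noun class class II -ak → shusherunak.
Attach definiteness indefinite -pa → shusherunakpa.
Attach case locative -am → shusherunakpaam.
Attach number plural -mi → shusherunakpaammi.
Apply vowel deletion: shusherunakpaammi → shusherunakpammi.
Nasal assimilation: no change.

shusherunakpammi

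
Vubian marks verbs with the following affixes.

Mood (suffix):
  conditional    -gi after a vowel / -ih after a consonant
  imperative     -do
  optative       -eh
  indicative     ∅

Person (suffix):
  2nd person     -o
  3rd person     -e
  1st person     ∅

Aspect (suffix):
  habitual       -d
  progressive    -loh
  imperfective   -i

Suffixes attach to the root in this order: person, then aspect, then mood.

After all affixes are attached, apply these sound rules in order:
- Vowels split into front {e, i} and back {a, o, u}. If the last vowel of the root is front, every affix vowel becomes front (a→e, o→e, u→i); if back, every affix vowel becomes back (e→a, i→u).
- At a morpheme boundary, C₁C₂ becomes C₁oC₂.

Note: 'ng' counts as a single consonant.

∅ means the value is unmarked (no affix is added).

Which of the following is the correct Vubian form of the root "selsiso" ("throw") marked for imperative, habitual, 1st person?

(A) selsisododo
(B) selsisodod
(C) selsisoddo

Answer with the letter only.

person = 1st person: zero marking, form stays selsiso.
Attach aspect habitual -d → selsisod.
Attach mood imperative -do → selsisoddo.
Vowel harmony: no change.
Apply epenthesis: selsisoddo → selsisododo.
So the correct form is selsisododo, option (A).
(C) selsisoddo is wrong: it fails to apply the sound rule(s).
(B) selsisodod is wrong: it has the affixes in the wrong order.

A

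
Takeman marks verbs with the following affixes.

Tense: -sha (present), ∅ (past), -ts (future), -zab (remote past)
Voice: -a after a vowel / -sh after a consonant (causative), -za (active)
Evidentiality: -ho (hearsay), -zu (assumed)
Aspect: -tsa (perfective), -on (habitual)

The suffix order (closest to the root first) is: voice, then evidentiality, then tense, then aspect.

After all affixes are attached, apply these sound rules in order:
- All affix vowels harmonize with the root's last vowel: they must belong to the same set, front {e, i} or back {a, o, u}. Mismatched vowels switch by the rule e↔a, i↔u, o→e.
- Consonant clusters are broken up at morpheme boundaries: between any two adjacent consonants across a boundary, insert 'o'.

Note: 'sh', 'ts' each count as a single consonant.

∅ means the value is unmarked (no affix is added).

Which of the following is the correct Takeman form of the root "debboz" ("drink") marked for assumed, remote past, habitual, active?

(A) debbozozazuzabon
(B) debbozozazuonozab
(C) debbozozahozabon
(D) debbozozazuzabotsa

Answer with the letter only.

A

Attach voice active -za → debbozza.
Attach evidentiality assumed -zu → debbozzazu.
Attach tense remote past -zab → debbozzazuzab.
Attach aspect habitual -on → debbozzazuzabon.
Vowel harmony: no change.
Apply epenthesis: debbozzazuzabon → debbozozazuzabon.
So the correct form is debbozozazuzabon, option (A).
(B) debbozozazuonozab is wrong: it has the affixes in the wrong order.
(D) debbozozazuzabotsa is wrong: it uses perfective instead of habitual for aspect.
(C) debbozozahozabon is wrong: it uses hearsay instead of assumed for evidentiality.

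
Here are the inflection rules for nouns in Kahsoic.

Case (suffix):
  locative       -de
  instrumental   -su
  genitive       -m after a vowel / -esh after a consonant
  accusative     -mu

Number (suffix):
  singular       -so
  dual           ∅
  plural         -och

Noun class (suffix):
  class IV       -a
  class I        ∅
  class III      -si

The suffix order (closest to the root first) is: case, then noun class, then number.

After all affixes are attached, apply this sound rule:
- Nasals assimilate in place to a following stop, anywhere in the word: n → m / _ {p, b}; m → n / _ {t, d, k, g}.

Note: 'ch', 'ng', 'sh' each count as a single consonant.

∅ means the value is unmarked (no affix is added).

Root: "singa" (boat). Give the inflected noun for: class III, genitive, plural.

singamsioch

Attach case genitive -m (after vowel 'a') → singam.
Attach noun class class III -si → singamsi.
Attach number plural -och → singamsioch.
Nasal assimilation: no change.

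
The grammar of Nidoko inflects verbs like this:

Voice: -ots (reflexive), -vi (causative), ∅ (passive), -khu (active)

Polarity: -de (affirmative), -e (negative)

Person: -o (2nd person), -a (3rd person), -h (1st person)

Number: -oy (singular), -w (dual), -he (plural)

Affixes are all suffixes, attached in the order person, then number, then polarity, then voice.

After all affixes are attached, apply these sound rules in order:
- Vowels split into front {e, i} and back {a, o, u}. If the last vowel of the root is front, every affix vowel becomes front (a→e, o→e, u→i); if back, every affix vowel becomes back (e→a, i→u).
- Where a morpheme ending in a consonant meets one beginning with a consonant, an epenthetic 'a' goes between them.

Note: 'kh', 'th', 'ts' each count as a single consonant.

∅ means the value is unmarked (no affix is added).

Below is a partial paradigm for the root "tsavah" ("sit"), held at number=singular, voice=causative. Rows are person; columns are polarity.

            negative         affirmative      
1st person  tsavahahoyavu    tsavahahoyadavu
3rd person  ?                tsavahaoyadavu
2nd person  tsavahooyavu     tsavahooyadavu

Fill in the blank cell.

Attach person 3rd person -a → tsavaha.
Attach number singular -oy → tsavahaoy.
Attach polarity negative -e → tsavahaoye.
Attach voice causative -vi → tsavahaoyevi.
Apply vowel harmony: tsavahaoyevi → tsavahaoyavu.
Epenthesis: no change.

tsavahaoyavu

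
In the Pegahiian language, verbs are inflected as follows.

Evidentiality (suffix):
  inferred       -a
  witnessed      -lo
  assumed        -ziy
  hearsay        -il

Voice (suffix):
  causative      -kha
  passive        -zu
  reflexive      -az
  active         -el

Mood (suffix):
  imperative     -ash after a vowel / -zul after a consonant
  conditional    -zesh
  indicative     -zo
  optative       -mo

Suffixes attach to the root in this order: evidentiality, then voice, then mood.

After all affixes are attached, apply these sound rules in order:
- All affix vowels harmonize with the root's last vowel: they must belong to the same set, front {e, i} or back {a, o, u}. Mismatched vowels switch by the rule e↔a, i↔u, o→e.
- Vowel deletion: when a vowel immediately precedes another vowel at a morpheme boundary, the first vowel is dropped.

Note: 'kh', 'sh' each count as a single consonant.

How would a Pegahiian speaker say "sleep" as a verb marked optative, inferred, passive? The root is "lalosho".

Attach evidentiality inferred -a → laloshoa.
Attach voice passive -zu → laloshoazu.
Attach mood optative -mo → laloshoazumo.
Vowel harmony: no change.
Apply vowel deletion: laloshoazumo → laloshazumo.

laloshazumo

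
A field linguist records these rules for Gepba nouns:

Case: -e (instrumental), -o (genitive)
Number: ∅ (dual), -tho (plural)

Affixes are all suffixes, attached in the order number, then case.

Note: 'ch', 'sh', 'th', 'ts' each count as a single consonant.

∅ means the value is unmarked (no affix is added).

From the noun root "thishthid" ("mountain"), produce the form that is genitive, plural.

Attach number plural -tho → thishthidtho.
Attach case genitive -o → thishthidthoo.

thishthidthoo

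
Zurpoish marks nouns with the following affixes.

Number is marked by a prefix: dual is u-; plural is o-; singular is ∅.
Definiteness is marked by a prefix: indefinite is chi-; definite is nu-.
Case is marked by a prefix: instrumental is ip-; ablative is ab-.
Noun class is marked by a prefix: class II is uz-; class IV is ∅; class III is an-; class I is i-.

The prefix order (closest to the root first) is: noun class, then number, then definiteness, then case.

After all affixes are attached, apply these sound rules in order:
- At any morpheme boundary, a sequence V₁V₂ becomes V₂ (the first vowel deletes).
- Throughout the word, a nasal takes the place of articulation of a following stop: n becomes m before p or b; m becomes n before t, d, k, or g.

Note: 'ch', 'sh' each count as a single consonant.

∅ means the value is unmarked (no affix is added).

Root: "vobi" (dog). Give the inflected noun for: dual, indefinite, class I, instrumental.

Attach noun class class I i- → ivobi.
Attach number dual u- → uivobi.
Attach definiteness indefinite chi- → chiuivobi.
Attach case instrumental ip- → ipchiuivobi.
Apply vowel deletion: ipchiuivobi → ipchivobi.
Nasal assimilation: no change.

ipchivobi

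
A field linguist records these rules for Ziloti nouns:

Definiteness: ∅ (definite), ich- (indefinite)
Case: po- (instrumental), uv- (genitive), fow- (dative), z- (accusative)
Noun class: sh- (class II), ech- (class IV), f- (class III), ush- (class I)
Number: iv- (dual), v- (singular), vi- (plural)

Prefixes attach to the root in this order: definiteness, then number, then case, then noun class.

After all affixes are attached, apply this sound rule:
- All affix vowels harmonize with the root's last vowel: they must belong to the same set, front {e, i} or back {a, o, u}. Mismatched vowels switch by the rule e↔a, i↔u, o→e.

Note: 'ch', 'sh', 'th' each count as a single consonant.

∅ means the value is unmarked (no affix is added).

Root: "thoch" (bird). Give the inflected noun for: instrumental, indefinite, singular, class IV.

Attach definiteness indefinite ich- → ichthoch.
Attach number singular v- → vichthoch.
Attach case instrumental po- → povichthoch.
Attach noun class class IV ech- → echpovichthoch.
Apply vowel harmony: echpovichthoch → achpovuchthoch.

achpovuchthoch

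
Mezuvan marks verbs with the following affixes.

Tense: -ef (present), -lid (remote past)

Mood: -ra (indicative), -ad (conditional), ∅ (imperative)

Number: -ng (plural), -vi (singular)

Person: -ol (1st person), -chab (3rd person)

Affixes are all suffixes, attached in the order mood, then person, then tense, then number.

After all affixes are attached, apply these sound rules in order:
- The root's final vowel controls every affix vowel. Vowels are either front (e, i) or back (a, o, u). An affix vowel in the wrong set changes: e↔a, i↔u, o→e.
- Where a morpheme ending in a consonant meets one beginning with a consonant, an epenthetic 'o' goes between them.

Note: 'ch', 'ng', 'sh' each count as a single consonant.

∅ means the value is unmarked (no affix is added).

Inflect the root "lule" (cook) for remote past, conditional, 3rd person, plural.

Attach mood conditional -ad → lulead.
Attach person 3rd person -chab → luleadchab.
Attach tense remote past -lid → luleadchablid.
Attach number plural -ng → luleadchablidng.
Apply vowel harmony: luleadchablidng → luleedcheblidng.
Apply epenthesis: luleedcheblidng → luleedochebolidong.

luleedochebolidong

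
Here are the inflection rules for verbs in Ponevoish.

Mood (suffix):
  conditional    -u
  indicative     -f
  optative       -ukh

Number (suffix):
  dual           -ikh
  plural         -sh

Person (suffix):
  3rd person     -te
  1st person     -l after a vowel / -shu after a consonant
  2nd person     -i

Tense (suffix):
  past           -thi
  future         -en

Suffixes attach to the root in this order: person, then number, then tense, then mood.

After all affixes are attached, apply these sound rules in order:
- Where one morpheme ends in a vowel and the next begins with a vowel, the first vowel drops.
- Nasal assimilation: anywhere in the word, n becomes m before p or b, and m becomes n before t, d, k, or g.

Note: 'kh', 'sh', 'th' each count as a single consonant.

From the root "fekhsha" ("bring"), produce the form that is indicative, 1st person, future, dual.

fekhshalikhenf

Attach person 1st person -l (after vowel 'a') → fekhshal.
Attach number dual -ikh → fekhshalikh.
Attach tense future -en → fekhshalikhen.
Attach mood indicative -f → fekhshalikhenf.
Vowel deletion: no change.
Nasal assimilation: no change.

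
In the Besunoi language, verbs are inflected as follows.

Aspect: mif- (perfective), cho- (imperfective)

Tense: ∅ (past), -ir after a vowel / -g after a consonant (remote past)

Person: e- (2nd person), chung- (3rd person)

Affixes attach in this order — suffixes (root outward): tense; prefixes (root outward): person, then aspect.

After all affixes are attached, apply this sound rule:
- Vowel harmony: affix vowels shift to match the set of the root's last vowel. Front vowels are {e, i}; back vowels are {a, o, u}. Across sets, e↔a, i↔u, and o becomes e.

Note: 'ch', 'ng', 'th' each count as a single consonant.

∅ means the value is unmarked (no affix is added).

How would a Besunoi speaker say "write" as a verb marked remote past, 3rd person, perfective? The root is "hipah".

mufchunghipahg

Attach person 3rd person chung- → chunghipah.
Attach tense remote past -g (after consonant 'h') → chunghipahg.
Attach aspect perfective mif- → mifchunghipahg.
Apply vowel harmony: mifchunghipahg → mufchunghipahg.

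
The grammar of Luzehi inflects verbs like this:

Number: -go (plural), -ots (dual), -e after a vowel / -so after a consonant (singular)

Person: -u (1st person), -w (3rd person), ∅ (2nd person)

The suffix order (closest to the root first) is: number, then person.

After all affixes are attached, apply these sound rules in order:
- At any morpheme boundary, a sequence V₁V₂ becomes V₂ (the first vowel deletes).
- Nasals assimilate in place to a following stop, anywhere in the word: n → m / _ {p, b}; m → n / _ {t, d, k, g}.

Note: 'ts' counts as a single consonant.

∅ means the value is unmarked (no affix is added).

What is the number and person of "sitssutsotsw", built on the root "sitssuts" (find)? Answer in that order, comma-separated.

Segment: sitssuts-ots-w.
number: -ots → dual.
person: -w → 3rd person.

dual, 3rd person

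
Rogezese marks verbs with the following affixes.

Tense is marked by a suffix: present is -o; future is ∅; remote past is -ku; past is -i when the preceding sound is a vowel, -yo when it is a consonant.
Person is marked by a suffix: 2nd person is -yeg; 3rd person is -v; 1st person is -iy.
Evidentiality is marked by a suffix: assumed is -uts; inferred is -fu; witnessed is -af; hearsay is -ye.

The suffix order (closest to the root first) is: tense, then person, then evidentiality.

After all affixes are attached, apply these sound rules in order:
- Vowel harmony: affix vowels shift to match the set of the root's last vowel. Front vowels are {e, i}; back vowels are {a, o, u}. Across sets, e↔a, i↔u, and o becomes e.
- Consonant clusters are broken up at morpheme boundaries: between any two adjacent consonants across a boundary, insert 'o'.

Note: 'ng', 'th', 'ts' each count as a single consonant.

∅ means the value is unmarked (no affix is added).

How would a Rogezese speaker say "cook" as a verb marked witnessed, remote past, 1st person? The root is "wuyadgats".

Attach tense remote past -ku → wuyadgatsku.
Attach person 1st person -iy → wuyadgatskuiy.
Attach evidentiality witnessed -af → wuyadgatskuiyaf.
Apply vowel harmony: wuyadgatskuiyaf → wuyadgatskuuyaf.
Apply epenthesis: wuyadgatskuuyaf → wuyadgatsokuuyaf.

wuyadgatsokuuyaf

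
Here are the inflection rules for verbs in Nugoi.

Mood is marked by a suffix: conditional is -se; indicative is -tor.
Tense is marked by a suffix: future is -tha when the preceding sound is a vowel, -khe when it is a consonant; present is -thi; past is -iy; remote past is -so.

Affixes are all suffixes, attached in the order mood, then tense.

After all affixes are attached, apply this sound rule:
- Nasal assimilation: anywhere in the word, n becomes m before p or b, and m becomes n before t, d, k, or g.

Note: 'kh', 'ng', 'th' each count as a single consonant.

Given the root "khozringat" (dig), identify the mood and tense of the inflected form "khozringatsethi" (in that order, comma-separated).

conditional, present

Segment: khozringat-se-thi.
mood: -se → conditional.
tense: -thi → present.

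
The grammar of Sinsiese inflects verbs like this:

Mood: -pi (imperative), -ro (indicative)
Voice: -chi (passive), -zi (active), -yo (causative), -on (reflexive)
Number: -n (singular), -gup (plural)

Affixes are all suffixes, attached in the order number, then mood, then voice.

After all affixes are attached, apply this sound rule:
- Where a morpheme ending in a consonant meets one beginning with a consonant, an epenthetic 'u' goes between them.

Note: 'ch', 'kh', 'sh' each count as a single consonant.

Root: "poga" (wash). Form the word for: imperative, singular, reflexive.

Attach number singular -n → pogan.
Attach mood imperative -pi → poganpi.
Attach voice reflexive -on → poganpion.
Apply epenthesis: poganpion → poganupion.

poganupion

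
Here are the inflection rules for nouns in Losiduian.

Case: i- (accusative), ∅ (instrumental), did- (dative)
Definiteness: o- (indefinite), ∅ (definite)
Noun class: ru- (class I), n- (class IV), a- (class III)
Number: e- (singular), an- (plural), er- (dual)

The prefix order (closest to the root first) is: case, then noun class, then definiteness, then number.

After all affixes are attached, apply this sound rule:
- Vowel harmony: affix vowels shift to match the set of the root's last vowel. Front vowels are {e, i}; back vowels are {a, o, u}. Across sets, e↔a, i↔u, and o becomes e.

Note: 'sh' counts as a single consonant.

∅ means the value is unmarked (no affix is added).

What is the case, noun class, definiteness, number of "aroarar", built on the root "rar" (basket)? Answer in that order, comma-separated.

Segment: er-o-a-rar.
case: ∅ → instrumental.
noun class: a- → class III.
definiteness: o- → indefinite.
number: er- → dual.

instrumental, class III, indefinite, dual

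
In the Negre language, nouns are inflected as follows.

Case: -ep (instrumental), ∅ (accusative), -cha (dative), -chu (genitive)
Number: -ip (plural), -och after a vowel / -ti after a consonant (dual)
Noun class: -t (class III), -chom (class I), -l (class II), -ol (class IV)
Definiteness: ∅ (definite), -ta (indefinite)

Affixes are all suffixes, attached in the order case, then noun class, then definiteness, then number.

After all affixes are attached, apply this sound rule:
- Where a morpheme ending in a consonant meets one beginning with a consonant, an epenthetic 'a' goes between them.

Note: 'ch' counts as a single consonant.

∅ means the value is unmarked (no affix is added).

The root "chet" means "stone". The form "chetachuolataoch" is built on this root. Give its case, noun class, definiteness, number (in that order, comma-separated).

Segment: chet-chu-ol-ta-och.
case: -chu → genitive.
noun class: -ol → class IV.
definiteness: -ta → indefinite.
number: -och/ti → dual.

genitive, class IV, indefinite, dual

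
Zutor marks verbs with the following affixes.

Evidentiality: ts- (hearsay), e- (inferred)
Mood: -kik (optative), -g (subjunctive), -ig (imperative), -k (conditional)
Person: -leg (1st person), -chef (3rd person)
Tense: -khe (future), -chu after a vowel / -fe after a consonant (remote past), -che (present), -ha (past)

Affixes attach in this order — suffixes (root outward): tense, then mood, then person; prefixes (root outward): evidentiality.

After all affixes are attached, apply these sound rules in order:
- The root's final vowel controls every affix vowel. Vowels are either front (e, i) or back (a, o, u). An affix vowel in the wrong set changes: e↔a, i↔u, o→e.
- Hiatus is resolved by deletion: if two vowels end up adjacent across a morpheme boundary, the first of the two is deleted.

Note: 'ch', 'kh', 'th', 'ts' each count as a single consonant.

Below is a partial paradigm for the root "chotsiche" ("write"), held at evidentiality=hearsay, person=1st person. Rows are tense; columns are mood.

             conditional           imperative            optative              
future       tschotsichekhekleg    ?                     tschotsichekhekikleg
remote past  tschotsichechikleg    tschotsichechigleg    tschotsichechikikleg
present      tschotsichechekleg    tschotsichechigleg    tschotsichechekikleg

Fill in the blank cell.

tschotsichekhigleg

Attach tense future -khe → chotsichekhe.
Attach evidentiality hearsay ts- → tschotsichekhe.
Attach mood imperative -ig → tschotsichekheig.
Attach person 1st person -leg → tschotsichekheigleg.
Vowel harmony: no change.
Apply vowel deletion: tschotsichekheigleg → tschotsichekhigleg.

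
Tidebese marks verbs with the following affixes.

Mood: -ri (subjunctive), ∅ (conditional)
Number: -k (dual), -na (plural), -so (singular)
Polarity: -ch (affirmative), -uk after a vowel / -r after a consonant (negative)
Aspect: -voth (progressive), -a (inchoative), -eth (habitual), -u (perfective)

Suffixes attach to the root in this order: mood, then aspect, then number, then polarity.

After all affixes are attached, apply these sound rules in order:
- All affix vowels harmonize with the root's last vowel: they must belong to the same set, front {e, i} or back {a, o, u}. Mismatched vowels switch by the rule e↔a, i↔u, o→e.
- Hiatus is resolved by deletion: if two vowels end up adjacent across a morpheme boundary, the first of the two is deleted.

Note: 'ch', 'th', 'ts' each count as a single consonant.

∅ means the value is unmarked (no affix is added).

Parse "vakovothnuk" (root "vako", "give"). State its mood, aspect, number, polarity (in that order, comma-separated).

Segment: vako-voth-na-uk.
mood: ∅ → conditional.
aspect: -voth → progressive.
number: -na → plural.
polarity: -uk/r → negative.

conditional, progressive, plural, negative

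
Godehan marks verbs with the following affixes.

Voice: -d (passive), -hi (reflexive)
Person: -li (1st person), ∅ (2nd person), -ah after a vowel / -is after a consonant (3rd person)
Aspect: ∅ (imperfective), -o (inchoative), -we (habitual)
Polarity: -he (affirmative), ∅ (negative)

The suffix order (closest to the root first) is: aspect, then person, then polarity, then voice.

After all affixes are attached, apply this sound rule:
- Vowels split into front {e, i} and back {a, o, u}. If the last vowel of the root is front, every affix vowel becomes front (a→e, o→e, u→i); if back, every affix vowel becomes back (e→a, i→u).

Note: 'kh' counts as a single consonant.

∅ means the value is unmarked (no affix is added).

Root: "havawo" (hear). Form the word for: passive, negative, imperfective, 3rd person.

aspect = imperfective: zero marking, form stays havawo.
Attach person 3rd person -ah (after vowel 'o') → havawoah.
polarity = negative: zero marking, form stays havawoah.
Attach voice passive -d → havawoahd.
Vowel harmony: no change.

havawoahd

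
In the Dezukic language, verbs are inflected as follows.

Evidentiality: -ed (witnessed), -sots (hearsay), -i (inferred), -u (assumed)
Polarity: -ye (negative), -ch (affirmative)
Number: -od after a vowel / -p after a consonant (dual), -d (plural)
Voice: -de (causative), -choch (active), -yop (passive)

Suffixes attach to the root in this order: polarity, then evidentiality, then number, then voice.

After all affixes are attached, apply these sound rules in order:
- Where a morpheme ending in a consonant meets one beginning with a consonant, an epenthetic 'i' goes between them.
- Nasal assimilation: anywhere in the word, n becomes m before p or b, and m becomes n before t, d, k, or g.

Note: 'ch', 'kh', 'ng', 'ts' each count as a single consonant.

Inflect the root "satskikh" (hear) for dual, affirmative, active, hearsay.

Attach polarity affirmative -ch → satskikhch.
Attach evidentiality hearsay -sots → satskikhchsots.
Attach number dual -p (after consonant 'ts') → satskikhchsotsp.
Attach voice active -choch → satskikhchsotspchoch.
Apply epenthesis: satskikhchsotspchoch → satskikhichisotsipichoch.
Nasal assimilation: no change.

satskikhichisotsipichoch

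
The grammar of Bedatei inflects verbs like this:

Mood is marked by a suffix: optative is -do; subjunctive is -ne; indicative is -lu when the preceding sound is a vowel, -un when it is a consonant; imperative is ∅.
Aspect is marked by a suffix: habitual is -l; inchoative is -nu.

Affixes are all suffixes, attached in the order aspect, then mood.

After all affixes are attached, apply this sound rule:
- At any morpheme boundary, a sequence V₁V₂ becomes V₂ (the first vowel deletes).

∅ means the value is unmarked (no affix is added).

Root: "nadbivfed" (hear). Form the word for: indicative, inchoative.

Attach aspect inchoative -nu → nadbivfednu.
Attach mood indicative -lu (after vowel 'u') → nadbivfednulu.
Vowel deletion: no change.

nadbivfednulu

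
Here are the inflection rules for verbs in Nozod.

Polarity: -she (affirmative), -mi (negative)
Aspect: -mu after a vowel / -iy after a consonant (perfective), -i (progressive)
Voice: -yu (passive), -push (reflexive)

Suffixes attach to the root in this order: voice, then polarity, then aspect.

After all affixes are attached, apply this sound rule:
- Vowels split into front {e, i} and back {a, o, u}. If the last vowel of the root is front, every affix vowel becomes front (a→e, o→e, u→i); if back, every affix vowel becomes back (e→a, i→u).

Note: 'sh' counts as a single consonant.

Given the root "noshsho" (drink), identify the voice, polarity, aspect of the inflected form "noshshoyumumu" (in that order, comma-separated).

passive, negative, perfective

Segment: noshsho-yu-mi-mu.
voice: -yu → passive.
polarity: -mi → negative.
aspect: -mu/iy → perfective.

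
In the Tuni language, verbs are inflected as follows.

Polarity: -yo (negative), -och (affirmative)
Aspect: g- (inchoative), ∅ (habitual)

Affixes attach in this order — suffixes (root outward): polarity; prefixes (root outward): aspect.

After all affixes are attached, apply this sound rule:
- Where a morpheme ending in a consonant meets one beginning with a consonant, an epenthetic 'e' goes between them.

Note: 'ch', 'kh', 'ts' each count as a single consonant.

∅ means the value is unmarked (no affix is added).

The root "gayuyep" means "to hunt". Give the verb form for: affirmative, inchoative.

gegayuyepoch

Attach polarity affirmative -och → gayuyepoch.
Attach aspect inchoative g- → ggayuyepoch.
Apply epenthesis: ggayuyepoch → gegayuyepoch.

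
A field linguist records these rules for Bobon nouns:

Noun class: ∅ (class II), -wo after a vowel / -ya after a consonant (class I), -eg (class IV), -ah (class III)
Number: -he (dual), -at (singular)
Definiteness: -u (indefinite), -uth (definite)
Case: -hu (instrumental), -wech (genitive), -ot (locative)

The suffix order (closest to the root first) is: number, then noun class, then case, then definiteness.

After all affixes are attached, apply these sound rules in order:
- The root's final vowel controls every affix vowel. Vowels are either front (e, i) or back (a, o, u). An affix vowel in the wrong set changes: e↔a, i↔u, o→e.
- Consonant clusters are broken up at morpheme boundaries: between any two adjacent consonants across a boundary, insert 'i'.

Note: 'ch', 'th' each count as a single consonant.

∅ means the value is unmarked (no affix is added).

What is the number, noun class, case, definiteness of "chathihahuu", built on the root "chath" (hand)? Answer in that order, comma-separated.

Segment: chath-he-hu-u.
number: -he → dual.
noun class: ∅ → class II.
case: -hu → instrumental.
definiteness: -u → indefinite.

dual, class II, instrumental, indefinite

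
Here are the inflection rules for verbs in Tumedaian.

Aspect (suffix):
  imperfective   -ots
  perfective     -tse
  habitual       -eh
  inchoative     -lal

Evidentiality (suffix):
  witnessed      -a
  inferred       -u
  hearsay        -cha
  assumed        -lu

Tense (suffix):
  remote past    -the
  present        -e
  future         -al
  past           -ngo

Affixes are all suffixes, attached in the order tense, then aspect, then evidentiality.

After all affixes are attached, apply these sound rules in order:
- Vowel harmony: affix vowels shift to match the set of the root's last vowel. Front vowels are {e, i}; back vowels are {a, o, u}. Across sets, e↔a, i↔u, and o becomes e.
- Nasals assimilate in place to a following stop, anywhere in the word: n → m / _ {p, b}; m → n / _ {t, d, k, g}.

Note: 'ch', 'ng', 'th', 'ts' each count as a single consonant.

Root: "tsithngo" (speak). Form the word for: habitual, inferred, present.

tsithngoaahu

Attach tense present -e → tsithngoe.
Attach aspect habitual -eh → tsithngoeeh.
Attach evidentiality inferred -u → tsithngoeehu.
Apply vowel harmony: tsithngoeehu → tsithngoaahu.
Nasal assimilation: no change.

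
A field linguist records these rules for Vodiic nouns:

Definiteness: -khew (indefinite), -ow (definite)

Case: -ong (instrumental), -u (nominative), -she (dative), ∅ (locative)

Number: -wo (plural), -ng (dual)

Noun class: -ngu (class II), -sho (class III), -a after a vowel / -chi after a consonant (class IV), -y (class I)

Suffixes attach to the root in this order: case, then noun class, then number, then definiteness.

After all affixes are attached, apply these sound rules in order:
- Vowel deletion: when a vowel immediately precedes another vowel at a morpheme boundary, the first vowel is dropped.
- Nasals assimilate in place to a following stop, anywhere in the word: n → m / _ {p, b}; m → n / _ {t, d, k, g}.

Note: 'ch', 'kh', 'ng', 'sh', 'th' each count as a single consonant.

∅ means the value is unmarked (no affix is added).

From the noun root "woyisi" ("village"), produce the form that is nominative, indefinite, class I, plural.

Attach case nominative -u → woyisiu.
Attach noun class class I -y → woyisiuy.
Attach number plural -wo → woyisiuywo.
Attach definiteness indefinite -khew → woyisiuywokhew.
Apply vowel deletion: woyisiuywokhew → woyisuywokhew.
Nasal assimilation: no change.

woyisuywokhew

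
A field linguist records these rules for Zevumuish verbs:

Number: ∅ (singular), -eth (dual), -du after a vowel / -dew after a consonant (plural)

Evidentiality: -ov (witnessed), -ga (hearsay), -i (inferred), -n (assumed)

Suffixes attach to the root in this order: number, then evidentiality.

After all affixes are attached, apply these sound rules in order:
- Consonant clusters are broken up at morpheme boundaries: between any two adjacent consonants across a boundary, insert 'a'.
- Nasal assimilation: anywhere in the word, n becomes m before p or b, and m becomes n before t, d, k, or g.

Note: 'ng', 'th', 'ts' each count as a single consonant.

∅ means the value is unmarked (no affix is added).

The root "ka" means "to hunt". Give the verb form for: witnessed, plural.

Attach number plural -du (after vowel 'a') → kadu.
Attach evidentiality witnessed -ov → kaduov.
Epenthesis: no change.
Nasal assimilation: no change.

kaduov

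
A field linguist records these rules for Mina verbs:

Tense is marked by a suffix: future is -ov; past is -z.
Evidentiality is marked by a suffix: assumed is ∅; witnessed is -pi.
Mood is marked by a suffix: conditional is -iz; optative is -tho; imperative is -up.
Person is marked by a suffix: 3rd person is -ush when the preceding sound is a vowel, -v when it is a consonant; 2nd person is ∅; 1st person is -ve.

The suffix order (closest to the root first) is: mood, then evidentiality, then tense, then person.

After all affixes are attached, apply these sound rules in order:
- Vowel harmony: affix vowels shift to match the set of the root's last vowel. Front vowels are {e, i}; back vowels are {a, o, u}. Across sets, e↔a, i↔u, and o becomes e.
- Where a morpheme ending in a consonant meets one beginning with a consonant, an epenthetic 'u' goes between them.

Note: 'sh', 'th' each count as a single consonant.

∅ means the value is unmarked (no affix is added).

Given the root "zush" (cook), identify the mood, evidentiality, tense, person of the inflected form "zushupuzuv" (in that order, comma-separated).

Segment: zush-up-z-v.
mood: -up → imperative.
evidentiality: ∅ → assumed.
tense: -z → past.
person: -ush/v → 3rd person.

imperative, assumed, past, 3rd person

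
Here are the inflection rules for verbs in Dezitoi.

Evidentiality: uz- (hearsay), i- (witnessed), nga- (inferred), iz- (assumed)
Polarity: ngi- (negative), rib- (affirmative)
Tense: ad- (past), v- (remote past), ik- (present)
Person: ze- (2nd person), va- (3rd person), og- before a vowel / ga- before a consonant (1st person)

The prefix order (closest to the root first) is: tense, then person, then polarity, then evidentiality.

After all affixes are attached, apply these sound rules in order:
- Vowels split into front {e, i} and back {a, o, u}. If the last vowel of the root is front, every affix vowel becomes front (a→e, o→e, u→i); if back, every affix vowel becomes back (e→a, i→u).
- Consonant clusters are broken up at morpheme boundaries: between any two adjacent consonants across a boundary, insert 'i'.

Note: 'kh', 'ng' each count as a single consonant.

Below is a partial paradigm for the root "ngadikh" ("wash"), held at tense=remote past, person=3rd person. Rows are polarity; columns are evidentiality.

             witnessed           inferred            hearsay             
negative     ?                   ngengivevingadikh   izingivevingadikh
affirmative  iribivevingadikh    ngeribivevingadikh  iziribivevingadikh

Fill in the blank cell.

ingivevingadikh

Attach tense remote past v- → vngadikh.
Attach person 3rd person va- → vavngadikh.
Attach polarity negative ngi- → ngivavngadikh.
Attach evidentiality witnessed i- → ingivavngadikh.
Apply vowel harmony: ingivavngadikh → ingivevngadikh.
Apply epenthesis: ingivevngadikh → ingivevingadikh.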